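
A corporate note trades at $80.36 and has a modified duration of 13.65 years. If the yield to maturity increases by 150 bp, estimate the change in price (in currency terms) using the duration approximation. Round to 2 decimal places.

-$16.45

Duration approximation: ΔP/P ≈ -D_mod · Δy = -13.65 × (+0.015) = -0.204750.
ΔP ≈ 80.36 × (-0.204750) = -16.45371.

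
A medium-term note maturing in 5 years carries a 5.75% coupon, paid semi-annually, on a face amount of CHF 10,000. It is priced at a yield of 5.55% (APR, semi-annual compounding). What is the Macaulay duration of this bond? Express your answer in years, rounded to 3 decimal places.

Periodic yield y = 0.02775. Discount each cash flow and weight by its period:
  t   CF        PV=CF/(1+0.02775)^t    t·PV
  1       287.50       279.7373       279.7373
  2       287.50       272.1842       544.3684
  3       287.50       264.8350       794.5050
  4       287.50       257.6843     1,030.7371
  5       287.50       250.7266     1,253.6330
  6       287.50       243.9568     1,463.7408
  7       287.50       237.3698     1,661.5886
  8       287.50       230.9606     1,847.6851
  9       287.50       224.7245     2,022.5208
  10   10,287.50     7,824.1108    78,241.1083
  Σ                 10,086.2899    89,139.6243
Price P = Σ PV = 10,086.2899.
Macaulay duration = Σ(t·PV) / P = 89,139.6243 / 10,086.2899 = 8.83770 half-year periods.
In years: 8.83770 / 2 = 4.41885 years.

4.419 years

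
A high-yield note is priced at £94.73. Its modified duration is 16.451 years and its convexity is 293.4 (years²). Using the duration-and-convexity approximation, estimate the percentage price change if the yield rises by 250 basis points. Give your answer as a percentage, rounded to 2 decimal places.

-31.96%

Duration effect: -D_mod·Δy = -16.451 × (+0.025) = -0.411275
Convexity effect: ½·C·(Δy)² = 0.5 × 293.4 × (0.025)² = +0.0916875
ΔP/P ≈ -0.411275 + 0.0916875 = -0.3195875
= -31.95875%.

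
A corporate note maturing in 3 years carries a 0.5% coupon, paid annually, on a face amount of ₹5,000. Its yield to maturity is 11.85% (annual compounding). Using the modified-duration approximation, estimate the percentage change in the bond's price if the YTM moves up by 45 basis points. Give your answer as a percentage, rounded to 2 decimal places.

Periodic yield y = 0.1185. Modified duration first:
  t   CF        PV=CF/(1+0.1185)^t    t·PV
  1        25.00        22.3514        22.3514
  2        25.00        19.9833        39.9667
  3     5,025.00     3,591.1050    10,773.3149
  Σ                  3,633.4397    10,835.6330
P = 3,633.4397; D_Mac = 2.98220 yrs; D_mod = 2.98220/(1+0.1185) = 2.66625 yrs.
ΔP/P ≈ -D_mod · Δy = -2.66625 × (+0.0045) = -0.011998 = -1.1998%.

-1.20%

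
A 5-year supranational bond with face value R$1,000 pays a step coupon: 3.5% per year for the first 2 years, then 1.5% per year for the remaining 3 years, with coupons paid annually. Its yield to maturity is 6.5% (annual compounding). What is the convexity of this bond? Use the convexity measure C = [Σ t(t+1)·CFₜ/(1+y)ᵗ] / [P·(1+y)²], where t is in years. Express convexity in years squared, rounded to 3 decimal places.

24.321

With y = 0.065:
  t   CF        PV=CF/(1+0.065)^t    t·PV        t(t+1)·PV
  1        35.00        32.8638        32.8638          65.7277
  2        35.00        30.8581        61.7161         185.1484
  3        15.00        12.4177        37.2532         149.0128
  4        15.00        11.6598        46.6394         233.1969
  5     1,015.00       740.8290     3,704.1452      22,224.8715
  Σ                    828.6286     3,882.6178      22,857.9574
P = 828.6286.
Convexity = Σ t(t+1)·PV / [P·(1+y)²] = 22,857.9574 / (828.6286 × 1.134225) = 24.32083.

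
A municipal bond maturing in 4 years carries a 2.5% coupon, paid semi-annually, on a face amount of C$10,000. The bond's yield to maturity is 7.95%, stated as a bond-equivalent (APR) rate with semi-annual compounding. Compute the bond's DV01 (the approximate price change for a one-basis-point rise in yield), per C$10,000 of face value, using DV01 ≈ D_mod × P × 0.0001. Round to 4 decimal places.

Periodic yield y = 0.03975.
  t   CF        PV=CF/(1+0.03975)^t    t·PV
  1       125.00       120.2212       120.2212
  2       125.00       115.6251       231.2502
  3       125.00       111.2047       333.6142
  4       125.00       106.9533       427.8133
  5       125.00       102.8645       514.3223
  6       125.00        98.9319       593.5915
  7       125.00        95.1497       666.0480
  8    10,125.00     7,412.4811    59,299.8489
  Σ                  8,163.4316    62,186.7096
P = 8,163.4316; D_Mac = 7.61772 half-year periods = 3.80886 yrs; D_mod = 3.66324 yrs.
DV01 ≈ 3.66324 × 8,163.4316 × 0.0001 = 2.990465.

C$2.9905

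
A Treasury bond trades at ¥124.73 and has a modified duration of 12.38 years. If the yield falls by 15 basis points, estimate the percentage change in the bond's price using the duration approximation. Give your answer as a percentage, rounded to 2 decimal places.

Duration approximation: ΔP/P ≈ -D_mod · Δy = -12.38 × (-0.0015) = +0.018570.
As a percentage: +1.8570%.

+1.86%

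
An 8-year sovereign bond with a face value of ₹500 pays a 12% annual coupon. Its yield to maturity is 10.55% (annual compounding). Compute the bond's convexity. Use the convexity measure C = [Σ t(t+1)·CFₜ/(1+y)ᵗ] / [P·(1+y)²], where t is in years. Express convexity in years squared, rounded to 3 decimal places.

With y = 0.1055:
  t   CF        PV=CF/(1+0.1055)^t    t·PV        t(t+1)·PV
  1        60.00        54.2741        54.2741         108.5482
  2        60.00        49.0946        98.1892         294.5676
  3        60.00        44.4094       133.2282         532.9129
  4        60.00        40.1713       160.6853         803.4267
  5        60.00        36.3377       181.6885       1,090.1312
  6        60.00        32.8699       197.2196       1,380.5370
  7        60.00        29.7331       208.1316       1,665.0530
  8       560.00       251.0256     2,008.2050      18,073.8448
  Σ                    537.9158     3,041.6216      23,949.0214
P = 537.9158.
Convexity = Σ t(t+1)·PV / [P·(1+y)²] = 23,949.0214 / (537.9158 × 1.222130) = 36.42973.

36.430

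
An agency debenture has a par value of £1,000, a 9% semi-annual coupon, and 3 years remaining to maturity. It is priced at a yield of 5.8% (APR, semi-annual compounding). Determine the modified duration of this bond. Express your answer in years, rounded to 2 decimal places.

2.63 years

Periodic yield y = 0.029. First find Macaulay duration:
  t   CF        PV=CF/(1+0.029)^t    t·PV
  1        45.00        43.7318        43.7318
  2        45.00        42.4993        84.9986
  3        45.00        41.3016       123.9047
  4        45.00        40.1376       160.5503
  5        45.00        39.0064       195.0319
  6     1,045.00       880.2865     5,281.7190
  Σ                  1,086.9631     5,889.9362
P = 1,086.9631; Macaulay duration = 5,889.9362 / 1,086.9631 = 5.41871 half-year periods = 2.70935 years.
Modified duration = D_Mac / (1 + y) = 2.70935 / 1.029 = 2.63300 years.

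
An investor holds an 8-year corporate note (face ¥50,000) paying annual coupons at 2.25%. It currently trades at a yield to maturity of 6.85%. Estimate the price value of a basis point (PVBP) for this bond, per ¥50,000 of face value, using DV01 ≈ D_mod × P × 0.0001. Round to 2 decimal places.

Periodic yield y = 0.0685.
  t   CF        PV=CF/(1+0.0685)^t    t·PV
  1     1,125.00     1,052.8779     1,052.8779
  2     1,125.00       985.3794     1,970.7588
  3     1,125.00       922.2081     2,766.6244
  4     1,125.00       863.0867     3,452.3467
  5     1,125.00       807.7554     4,038.7772
  6     1,125.00       755.9714     4,535.8284
  7     1,125.00       707.5072     4,952.5501
  8    51,125.00    30,091.0338   240,728.2707
  Σ                 36,185.8199   263,498.0341
P = 36,185.8199; D_Mac = 7.28180 yrs; D_mod = 6.81498 yrs.
DV01 ≈ 6.81498 × 36,185.8199 × 0.0001 = 24.660555.

¥24.66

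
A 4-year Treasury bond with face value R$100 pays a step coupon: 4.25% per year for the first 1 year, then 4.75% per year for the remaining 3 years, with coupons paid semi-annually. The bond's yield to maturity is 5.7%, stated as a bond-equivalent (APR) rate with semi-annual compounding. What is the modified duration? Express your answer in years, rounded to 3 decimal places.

Periodic yield y = 0.0285. First find Macaulay duration:
  t   CF        PV=CF/(1+0.0285)^t    t·PV
  1        2.125         2.0661         2.0661
  2        2.125         2.0089         4.0177
  3        2.375         2.1830         6.5490
  4        2.375         2.1225         8.4900
  5        2.375         2.0637        10.3184
  6        2.375         2.0065        12.0390
  7        2.375         1.9509        13.6563
  8      102.375        81.7635       654.1081
  Σ                     96.1650       711.2445
P = 96.1650; Macaulay duration = 711.2445 / 96.1650 = 7.39608 half-year periods = 3.69804 years.
Modified duration = D_Mac / (1 + y) = 3.69804 / 1.0285 = 3.59557 years.

3.596 years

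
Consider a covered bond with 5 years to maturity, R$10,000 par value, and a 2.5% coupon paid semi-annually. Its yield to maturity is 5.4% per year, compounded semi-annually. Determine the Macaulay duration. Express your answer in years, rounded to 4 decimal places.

4.7078 years

Periodic yield y = 0.027. Discount each cash flow and weight by its period:
  t   CF        PV=CF/(1+0.027)^t    t·PV
  1       125.00       121.7137       121.7137
  2       125.00       118.5139       237.0277
  3       125.00       115.3981       346.1943
  4       125.00       112.3643       449.4571
  5       125.00       109.4102       547.0510
  6       125.00       106.5338       639.2027
  7       125.00       103.7330       726.1309
  8       125.00       101.0058       808.0467
  9       125.00        98.3504       885.1534
  10   10,125.00     7,756.9429    77,569.4292
  Σ                  8,743.9661    82,329.4068
Price P = Σ PV = 8,743.9661.
Macaulay duration = Σ(t·PV) / P = 82,329.4068 / 8,743.9661 = 9.41557 half-year periods.
In years: 9.41557 / 2 = 4.70778 years.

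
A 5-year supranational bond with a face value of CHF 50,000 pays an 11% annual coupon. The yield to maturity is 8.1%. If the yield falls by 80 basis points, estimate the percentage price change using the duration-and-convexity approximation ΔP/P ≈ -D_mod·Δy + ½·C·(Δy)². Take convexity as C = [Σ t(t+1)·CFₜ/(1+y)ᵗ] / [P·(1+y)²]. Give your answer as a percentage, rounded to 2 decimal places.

With y = 0.081:
  t   CF        PV=CF/(1+0.081)^t    t·PV        t(t+1)·PV
  1     5,500.00     5,087.8816     5,087.8816      10,175.7632
  2     5,500.00     4,706.6435     9,413.2869      28,239.8608
  3     5,500.00     4,353.9718    13,061.9153      52,247.6611
  4     5,500.00     4,027.7260    16,110.9038      80,554.5191
  5    55,500.00    37,597.9801   187,989.9004   1,127,939.4022
  Σ                 55,774.2028   231,663.8880   1,299,157.2064
P = 55,774.2028; D_Mac = 4.15360 yrs; D_mod = 3.84237 yrs; C = 19.93320.
Duration effect: -3.84237 × (-0.008) = +0.030739
Convexity effect: 0.5 × 19.93320 × (-0.008)² = +0.0006379
ΔP/P ≈ +0.030739 + 0.0006379 = +0.031377 = +3.1377%.

+3.14%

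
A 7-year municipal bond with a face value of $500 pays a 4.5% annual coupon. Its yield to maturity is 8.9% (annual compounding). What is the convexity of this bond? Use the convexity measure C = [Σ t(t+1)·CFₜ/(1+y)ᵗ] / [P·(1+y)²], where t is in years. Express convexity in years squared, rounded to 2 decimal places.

With y = 0.089:
  t   CF        PV=CF/(1+0.089)^t    t·PV        t(t+1)·PV
  1        22.50        20.6612        20.6612          41.3223
  2        22.50        18.9726        37.9452         113.8356
  3        22.50        17.4220        52.2661         209.0644
  4        22.50        15.9982        63.9928         319.9639
  5        22.50        14.6907        73.4536         440.7216
  6        22.50        13.4901        80.9406         566.5843
  7       522.50       287.6677     2,013.6741      16,109.3925
  Σ                    388.9025     2,342.9335      17,800.8847
P = 388.9025.
Convexity = Σ t(t+1)·PV / [P·(1+y)²] = 17,800.8847 / (388.9025 × 1.185921) = 38.59625.

38.60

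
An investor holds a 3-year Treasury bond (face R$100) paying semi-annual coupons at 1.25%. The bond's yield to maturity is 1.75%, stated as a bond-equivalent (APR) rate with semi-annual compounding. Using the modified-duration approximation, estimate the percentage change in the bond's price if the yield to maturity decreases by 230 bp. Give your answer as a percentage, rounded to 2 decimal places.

Periodic yield y = 0.00875. Modified duration first:
  t   CF        PV=CF/(1+0.00875)^t    t·PV
  1        0.625         0.6196         0.6196
  2        0.625         0.6142         1.2284
  3        0.625         0.6089         1.8266
  4        0.625         0.6036         2.4144
  5        0.625         0.5984         2.9918
  6      100.625        95.5003       573.0016
  Σ                     98.5449       582.0824
P = 98.5449; D_Mac = 5.90677 half-year periods = 2.95339 yrs; D_mod = 2.95339/(1+0.00875) = 2.92777 yrs.
ΔP/P ≈ -D_mod · Δy = -2.92777 × (-0.023) = +0.067339 = +6.7339%.

+6.73%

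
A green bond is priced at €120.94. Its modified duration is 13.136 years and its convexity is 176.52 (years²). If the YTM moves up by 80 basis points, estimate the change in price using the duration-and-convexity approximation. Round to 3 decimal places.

Duration effect: -D_mod·Δy = -13.136 × (+0.008) = -0.105088
Convexity effect: ½·C·(Δy)² = 0.5 × 176.52 × (0.008)² = +0.00564864
ΔP/P ≈ -0.105088 + 0.00564864 = -0.09943936
ΔP ≈ 120.94 × (-0.09943936) = -12.0261961984.

-€12.026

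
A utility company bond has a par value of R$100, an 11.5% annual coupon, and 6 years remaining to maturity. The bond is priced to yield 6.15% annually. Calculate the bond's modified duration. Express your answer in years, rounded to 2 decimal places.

4.53 years

Periodic yield y = 0.0615. First find Macaulay duration:
  t   CF        PV=CF/(1+0.0615)^t    t·PV
  1        11.50        10.8337        10.8337
  2        11.50        10.2061        20.4121
  3        11.50         9.6147        28.8442
  4        11.50         9.0577        36.2308
  5        11.50         8.5329        42.6646
  6       111.50        77.9390       467.6341
  Σ                    126.1842       606.6195
P = 126.1842; Macaulay duration = 606.6195 / 126.1842 = 4.80741 years.
Modified duration = D_Mac / (1 + y) = 4.80741 / 1.0615 = 4.52889 years.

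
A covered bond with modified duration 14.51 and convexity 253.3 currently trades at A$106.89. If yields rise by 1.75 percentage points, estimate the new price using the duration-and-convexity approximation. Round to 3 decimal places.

A$83.894

Duration effect: -D_mod·Δy = -14.51 × (+0.0175) = -0.253925
Convexity effect: ½·C·(Δy)² = 0.5 × 253.3 × (0.0175)² = +0.0387865625
ΔP/P ≈ -0.253925 + 0.0387865625 = -0.2151384375
New price ≈ 106.89 × (1 - 0.2151384375) = 83.893852415625.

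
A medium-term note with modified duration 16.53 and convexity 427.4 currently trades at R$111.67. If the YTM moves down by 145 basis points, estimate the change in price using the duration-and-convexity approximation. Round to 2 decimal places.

+R$31.78

Duration effect: -D_mod·Δy = -16.53 × (-0.0145) = +0.239685
Convexity effect: ½·C·(Δy)² = 0.5 × 427.4 × (-0.0145)² = +0.044930425
ΔP/P ≈ +0.239685 + 0.044930425 = +0.284615425
ΔP ≈ 111.67 × (+0.284615425) = +31.78300450975.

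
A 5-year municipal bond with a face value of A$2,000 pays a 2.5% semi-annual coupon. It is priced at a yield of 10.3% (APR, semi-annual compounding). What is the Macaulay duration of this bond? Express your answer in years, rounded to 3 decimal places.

4.664 years

Periodic yield y = 0.0515. Discount each cash flow and weight by its period:
  t   CF        PV=CF/(1+0.0515)^t    t·PV
  1        25.00        23.7756        23.7756
  2        25.00        22.6111        45.2222
  3        25.00        21.5036        64.5109
  4        25.00        20.4505        81.8018
  5        25.00        19.4488        97.2442
  6        25.00        18.4963       110.9777
  7        25.00        17.5904       123.1326
  8        25.00        16.7288       133.8307
  9        25.00        15.9095       143.1855
  10    2,025.00     1,225.5535    12,255.5345
  Σ                  1,402.0680    13,079.2157
Price P = Σ PV = 1,402.0680.
Macaulay duration = Σ(t·PV) / P = 13,079.2157 / 1,402.0680 = 9.32852 half-year periods.
In years: 9.32852 / 2 = 4.66426 years.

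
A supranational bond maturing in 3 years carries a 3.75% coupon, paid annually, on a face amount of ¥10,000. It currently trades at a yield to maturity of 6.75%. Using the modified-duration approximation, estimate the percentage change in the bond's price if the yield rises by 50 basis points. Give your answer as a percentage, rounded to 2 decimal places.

-1.35%

Periodic yield y = 0.0675. Modified duration first:
  t   CF        PV=CF/(1+0.0675)^t    t·PV
  1       375.00       351.2881       351.2881
  2       375.00       329.0755       658.1509
  3    10,375.00     8,528.7317    25,586.1952
  Σ                  9,209.0953    26,595.6342
P = 9,209.0953; D_Mac = 2.88797 yrs; D_mod = 2.88797/(1+0.0675) = 2.70536 yrs.
ΔP/P ≈ -D_mod · Δy = -2.70536 × (+0.005) = -0.013527 = -1.3527%.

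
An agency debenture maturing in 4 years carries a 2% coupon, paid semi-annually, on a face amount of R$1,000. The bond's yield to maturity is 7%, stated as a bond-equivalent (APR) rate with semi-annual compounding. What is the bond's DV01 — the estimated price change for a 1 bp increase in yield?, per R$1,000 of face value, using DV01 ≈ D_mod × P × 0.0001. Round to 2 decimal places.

R$0.31

Periodic yield y = 0.035.
  t   CF        PV=CF/(1+0.035)^t    t·PV
  1        10.00         9.6618         9.6618
  2        10.00         9.3351        18.6702
  3        10.00         9.0194        27.0583
  4        10.00         8.7144        34.8577
  5        10.00         8.4197        42.0987
  6        10.00         8.1350        48.8100
  7        10.00         7.8599        55.0194
  8     1,010.00       767.0057     6,136.0454
  Σ                    828.1511     6,372.2215
P = 828.1511; D_Mac = 7.69452 half-year periods = 3.84726 yrs; D_mod = 3.71716 yrs.
DV01 ≈ 3.71716 × 828.1511 × 0.0001 = 0.307837.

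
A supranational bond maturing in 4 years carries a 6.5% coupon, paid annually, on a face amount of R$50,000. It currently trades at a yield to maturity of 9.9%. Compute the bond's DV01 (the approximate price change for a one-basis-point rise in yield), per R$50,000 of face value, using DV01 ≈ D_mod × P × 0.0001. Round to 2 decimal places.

Periodic yield y = 0.099.
  t   CF        PV=CF/(1+0.099)^t    t·PV
  1     3,250.00     2,957.2338     2,957.2338
  2     3,250.00     2,690.8406     5,381.6813
  3     3,250.00     2,448.4446     7,345.3338
  4    53,250.00    36,503.0239   146,012.0955
  Σ                 44,599.5430   161,696.3444
P = 44,599.5430; D_Mac = 3.62552 yrs; D_mod = 3.29892 yrs.
DV01 ≈ 3.29892 × 44,599.5430 × 0.0001 = 14.713043.

R$14.71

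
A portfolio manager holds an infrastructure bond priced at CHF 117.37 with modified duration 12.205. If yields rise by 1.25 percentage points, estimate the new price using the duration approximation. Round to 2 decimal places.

Duration approximation: ΔP/P ≈ -D_mod · Δy = -12.205 × (+0.0125) = -0.1525625.
New price ≈ 117.37 × (1 - 0.1525625) = 99.463739375.

CHF 99.46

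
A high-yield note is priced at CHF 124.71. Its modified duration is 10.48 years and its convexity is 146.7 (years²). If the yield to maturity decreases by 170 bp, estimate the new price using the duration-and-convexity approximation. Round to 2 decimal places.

Duration effect: -D_mod·Δy = -10.48 × (-0.017) = +0.178160
Convexity effect: ½·C·(Δy)² = 0.5 × 146.7 × (-0.017)² = +0.02119815
ΔP/P ≈ +0.178160 + 0.02119815 = +0.19935815
New price ≈ 124.71 × (1 + 0.19935815) = 149.5719548865.

CHF 149.57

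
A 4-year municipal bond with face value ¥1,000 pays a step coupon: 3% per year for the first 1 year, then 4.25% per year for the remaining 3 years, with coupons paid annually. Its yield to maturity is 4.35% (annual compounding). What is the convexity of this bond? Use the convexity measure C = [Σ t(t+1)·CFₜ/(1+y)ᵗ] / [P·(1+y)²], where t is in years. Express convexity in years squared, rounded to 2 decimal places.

With y = 0.0435:
  t   CF        PV=CF/(1+0.0435)^t    t·PV        t(t+1)·PV
  1        30.00        28.7494        28.7494          57.4988
  2        42.50        39.0305        78.0610         234.1830
  3        42.50        37.4034       112.2103         448.8413
  4     1,042.50       879.2376     3,516.9504      17,584.7519
  Σ                    984.4209     3,735.9711      18,325.2750
P = 984.4209.
Convexity = Σ t(t+1)·PV / [P·(1+y)²] = 18,325.2750 / (984.4209 × 1.088892) = 17.09562.

17.10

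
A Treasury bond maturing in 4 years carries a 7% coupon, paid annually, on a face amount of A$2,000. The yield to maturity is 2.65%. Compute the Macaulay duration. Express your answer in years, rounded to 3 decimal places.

3.654 years

Periodic yield y = 0.0265. Discount each cash flow and weight by its year:
  t   CF        PV=CF/(1+0.0265)^t    t·PV
  1       140.00       136.3858       136.3858
  2       140.00       132.8649       265.7297
  3       140.00       129.4348       388.3045
  4     2,140.00     1,927.4271     7,709.7084
  Σ                  2,326.1126     8,500.1284
Price P = Σ PV = 2,326.1126.
Macaulay duration = Σ(t·PV) / P = 8,500.1284 / 2,326.1126 = 3.65422 years.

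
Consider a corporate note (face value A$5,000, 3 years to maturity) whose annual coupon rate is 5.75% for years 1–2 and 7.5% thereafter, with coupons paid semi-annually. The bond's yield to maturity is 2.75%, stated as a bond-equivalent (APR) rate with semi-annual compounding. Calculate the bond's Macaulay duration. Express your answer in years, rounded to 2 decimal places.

2.81 years

Periodic yield y = 0.01375. Discount each cash flow and weight by its period:
  t   CF        PV=CF/(1+0.01375)^t    t·PV
  1       143.75       141.8002       141.8002
  2       143.75       139.8769       279.7539
  3       143.75       137.9797       413.9392
  4       143.75       136.1082       544.4329
  5       187.50       175.1245       875.6226
  6     5,187.50     4,779.3948    28,676.3688
  Σ                  5,510.2844    30,931.9175
Price P = Σ PV = 5,510.2844.
Macaulay duration = Σ(t·PV) / P = 30,931.9175 / 5,510.2844 = 5.61349 half-year periods.
In years: 5.61349 / 2 = 2.80674 years.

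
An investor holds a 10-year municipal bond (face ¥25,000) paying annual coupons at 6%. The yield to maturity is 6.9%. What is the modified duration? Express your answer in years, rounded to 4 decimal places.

7.2204 years

Periodic yield y = 0.069. First find Macaulay duration:
  t   CF        PV=CF/(1+0.069)^t    t·PV
  1     1,500.00     1,403.1805     1,403.1805
  2     1,500.00     1,312.6104     2,625.2208
  3     1,500.00     1,227.8863     3,683.6588
  4     1,500.00     1,148.6307     4,594.5230
  5     1,500.00     1,074.4909     5,372.4544
  6     1,500.00     1,005.1365     6,030.8188
  7     1,500.00       940.2586     6,581.8103
  8     1,500.00       879.5684     7,036.5472
  9     1,500.00       822.7955     7,405.1596
  10   26,500.00    13,597.8054   135,978.0541
  Σ                 23,412.3633   180,711.4275
P = 23,412.3633; Macaulay duration = 180,711.4275 / 23,412.3633 = 7.71863 years.
Modified duration = D_Mac / (1 + y) = 7.71863 / 1.069 = 7.22042 years.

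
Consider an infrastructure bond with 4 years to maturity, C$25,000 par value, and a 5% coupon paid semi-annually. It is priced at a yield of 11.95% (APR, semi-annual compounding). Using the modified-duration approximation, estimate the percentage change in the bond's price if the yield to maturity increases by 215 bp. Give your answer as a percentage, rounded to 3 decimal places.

-7.350%

Periodic yield y = 0.05975. Modified duration first:
  t   CF        PV=CF/(1+0.05975)^t    t·PV
  1       625.00       589.7617       589.7617
  2       625.00       556.5102     1,113.0205
  3       625.00       525.1335     1,575.4006
  4       625.00       495.5259     1,982.1034
  5       625.00       467.5875     2,337.9375
  6       625.00       441.2243     2,647.3461
  7       625.00       416.3476     2,914.4330
  8    25,625.00    16,107.8090   128,862.4723
  Σ                 19,599.8998   142,022.4750
P = 19,599.8998; D_Mac = 7.24608 half-year periods = 3.62304 yrs; D_mod = 3.62304/(1+0.05975) = 3.41877 yrs.
ΔP/P ≈ -D_mod · Δy = -3.41877 × (+0.0215) = -0.073504 = -7.3504%.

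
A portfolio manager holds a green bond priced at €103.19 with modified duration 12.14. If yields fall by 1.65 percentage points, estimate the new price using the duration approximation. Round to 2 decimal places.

€123.86

Duration approximation: ΔP/P ≈ -D_mod · Δy = -12.14 × (-0.0165) = +0.200310.
New price ≈ 103.19 × (1 + 0.200310) = 123.8599889.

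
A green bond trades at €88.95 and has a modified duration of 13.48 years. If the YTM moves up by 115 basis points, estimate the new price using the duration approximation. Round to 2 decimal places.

€75.16

Duration approximation: ΔP/P ≈ -D_mod · Δy = -13.48 × (+0.0115) = -0.155020.
New price ≈ 88.95 × (1 - 0.155020) = 75.160971.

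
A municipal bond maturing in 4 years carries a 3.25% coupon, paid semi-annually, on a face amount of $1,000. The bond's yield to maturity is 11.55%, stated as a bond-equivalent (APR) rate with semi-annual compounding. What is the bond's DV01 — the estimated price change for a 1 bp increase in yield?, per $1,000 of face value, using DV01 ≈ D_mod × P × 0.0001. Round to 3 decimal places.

Periodic yield y = 0.05775.
  t   CF        PV=CF/(1+0.05775)^t    t·PV
  1        16.25        15.3628        15.3628
  2        16.25        14.5240        29.0481
  3        16.25        13.7311        41.1932
  4        16.25        12.9814        51.9256
  5        16.25        12.2726        61.3632
  6        16.25        11.6026        69.6156
  7        16.25        10.9691        76.7839
  8     1,016.25       648.5393     5,188.3143
  Σ                    739.9829     5,533.6066
P = 739.9829; D_Mac = 7.47802 half-year periods = 3.73901 yrs; D_mod = 3.53487 yrs.
DV01 ≈ 3.53487 × 739.9829 × 0.0001 = 0.261574.

$0.262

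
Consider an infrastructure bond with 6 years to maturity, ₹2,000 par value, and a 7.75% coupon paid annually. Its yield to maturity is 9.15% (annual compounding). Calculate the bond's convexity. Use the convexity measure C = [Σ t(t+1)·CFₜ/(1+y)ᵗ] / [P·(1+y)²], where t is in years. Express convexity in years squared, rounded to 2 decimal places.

With y = 0.0915:
  t   CF        PV=CF/(1+0.0915)^t    t·PV        t(t+1)·PV
  1       155.00       142.0064       142.0064         284.0128
  2       155.00       130.1021       260.2041         780.6124
  3       155.00       119.1957       357.5870       1,430.3480
  4       155.00       109.2035       436.8142       2,184.0709
  5       155.00       100.0491       500.2453       3,001.4717
  6     2,155.00     1,274.3973     7,646.3837      53,524.6856
  Σ                  1,874.9540     9,343.2407      61,205.2015
P = 1,874.9540.
Convexity = Σ t(t+1)·PV / [P·(1+y)²] = 61,205.2015 / (1,874.9540 × 1.191372) = 27.39998.

27.40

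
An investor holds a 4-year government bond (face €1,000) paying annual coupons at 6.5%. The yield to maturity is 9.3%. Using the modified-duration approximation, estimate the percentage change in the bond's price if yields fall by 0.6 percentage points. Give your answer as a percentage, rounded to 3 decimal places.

+1.992%

Periodic yield y = 0.093. Modified duration first:
  t   CF        PV=CF/(1+0.093)^t    t·PV
  1        65.00        59.4694        59.4694
  2        65.00        54.4093       108.8186
  3        65.00        49.7798       149.3393
  4     1,065.00       746.2236     2,984.8943
  Σ                    909.8820     3,302.5215
P = 909.8820; D_Mac = 3.62962 yrs; D_mod = 3.62962/(1+0.093) = 3.32078 yrs.
ΔP/P ≈ -D_mod · Δy = -3.32078 × (-0.006) = +0.019925 = +1.9925%.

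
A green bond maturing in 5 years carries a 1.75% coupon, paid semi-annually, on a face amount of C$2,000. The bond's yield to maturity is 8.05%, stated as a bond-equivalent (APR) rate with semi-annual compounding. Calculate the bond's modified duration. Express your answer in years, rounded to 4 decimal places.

Periodic yield y = 0.04025. First find Macaulay duration:
  t   CF        PV=CF/(1+0.04025)^t    t·PV
  1        17.50        16.8229        16.8229
  2        17.50        16.1720        32.3439
  3        17.50        15.5462        46.6387
  4        17.50        14.9447        59.7788
  5        17.50        14.3664        71.8322
  6        17.50        13.8106        82.8634
  7        17.50        13.2762        92.9334
  8        17.50        12.7625       102.1001
  9        17.50        12.2687       110.4183
  10    2,017.50     1,359.6787    13,596.7871
  Σ                  1,489.6489    14,212.5189
P = 1,489.6489; Macaulay duration = 14,212.5189 / 1,489.6489 = 9.54085 half-year periods = 4.77043 years.
Modified duration = D_Mac / (1 + y) = 4.77043 / 1.04025 = 4.58585 years.

4.5858 years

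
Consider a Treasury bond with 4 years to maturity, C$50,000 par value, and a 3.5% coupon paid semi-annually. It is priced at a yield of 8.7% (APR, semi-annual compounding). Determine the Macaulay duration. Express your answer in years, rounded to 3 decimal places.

Periodic yield y = 0.0435. Discount each cash flow and weight by its period:
  t   CF        PV=CF/(1+0.0435)^t    t·PV
  1       875.00       838.5242       838.5242
  2       875.00       803.5689     1,607.1379
  3       875.00       770.0709     2,310.2126
  4       875.00       737.9692     2,951.8768
  5       875.00       707.2058     3,536.0288
  6       875.00       677.7247     4,066.3484
  7       875.00       649.4727     4,546.3087
  8    50,875.00    36,188.0178   289,504.1422
  Σ                 41,372.5541   309,360.5796
Price P = Σ PV = 41,372.5541.
Macaulay duration = Σ(t·PV) / P = 309,360.5796 / 41,372.5541 = 7.47743 half-year periods.
In years: 7.47743 / 2 = 3.73872 years.

3.739 years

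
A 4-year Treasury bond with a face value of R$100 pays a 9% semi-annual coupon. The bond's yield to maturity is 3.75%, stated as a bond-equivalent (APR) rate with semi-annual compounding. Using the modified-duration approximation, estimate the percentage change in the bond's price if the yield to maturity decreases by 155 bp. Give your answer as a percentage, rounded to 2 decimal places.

Periodic yield y = 0.01875. Modified duration first:
  t   CF        PV=CF/(1+0.01875)^t    t·PV
  1         4.50         4.4172         4.4172
  2         4.50         4.3359         8.6718
  3         4.50         4.2561        12.7682
  4         4.50         4.1777        16.7110
  5         4.50         4.1009        20.5043
  6         4.50         4.0254        24.1523
  7         4.50         3.9513        27.6590
  8       104.50        90.0690       720.5520
  Σ                    119.3334       835.4357
P = 119.3334; D_Mac = 7.00085 half-year periods = 3.50043 yrs; D_mod = 3.50043/(1+0.01875) = 3.43600 yrs.
ΔP/P ≈ -D_mod · Δy = -3.43600 × (-0.0155) = +0.053258 = +5.3258%.

+5.33%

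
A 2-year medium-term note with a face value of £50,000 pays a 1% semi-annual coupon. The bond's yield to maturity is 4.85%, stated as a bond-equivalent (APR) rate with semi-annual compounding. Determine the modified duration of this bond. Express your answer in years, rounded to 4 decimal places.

1.9375 years

Periodic yield y = 0.02425. First find Macaulay duration:
  t   CF        PV=CF/(1+0.02425)^t    t·PV
  1       250.00       244.0810       244.0810
  2       250.00       238.3022       476.6044
  3       250.00       232.6602       697.9806
  4    50,250.00    45,657.5050   182,630.0201
  Σ                 46,372.5485   184,048.6861
P = 46,372.5485; Macaulay duration = 184,048.6861 / 46,372.5485 = 3.96891 half-year periods = 1.98446 years.
Modified duration = D_Mac / (1 + y) = 1.98446 / 1.02425 = 1.93747 years.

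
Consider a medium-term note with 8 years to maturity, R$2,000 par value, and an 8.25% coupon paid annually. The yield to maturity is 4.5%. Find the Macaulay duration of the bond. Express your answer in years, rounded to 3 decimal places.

Periodic yield y = 0.045. Discount each cash flow and weight by its year:
  t   CF        PV=CF/(1+0.045)^t    t·PV
  1       165.00       157.8947       157.8947
  2       165.00       151.0954       302.1909
  3       165.00       144.5889       433.7668
  4       165.00       138.3626       553.4505
  5       165.00       132.4044       662.0221
  6       165.00       126.7028       760.2168
  7       165.00       121.2467       848.7269
  8     2,165.00     1,522.3958    12,179.1664
  Σ                  2,494.6915    15,897.4351
Price P = Σ PV = 2,494.6915.
Macaulay duration = Σ(t·PV) / P = 15,897.4351 / 2,494.6915 = 6.37251 years.

6.373 years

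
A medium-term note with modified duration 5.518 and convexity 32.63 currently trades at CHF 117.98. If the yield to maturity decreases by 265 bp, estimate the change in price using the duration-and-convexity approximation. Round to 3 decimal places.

+CHF 18.604

Duration effect: -D_mod·Δy = -5.518 × (-0.0265) = +0.146227
Convexity effect: ½·C·(Δy)² = 0.5 × 32.63 × (-0.0265)² = +0.01145720875
ΔP/P ≈ +0.146227 + 0.01145720875 = +0.15768420875
ΔP ≈ 117.98 × (+0.15768420875) = +18.603582948325.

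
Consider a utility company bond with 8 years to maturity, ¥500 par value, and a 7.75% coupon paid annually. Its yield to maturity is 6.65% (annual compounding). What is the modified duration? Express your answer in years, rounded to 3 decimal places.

5.919 years

Periodic yield y = 0.0665. First find Macaulay duration:
  t   CF        PV=CF/(1+0.0665)^t    t·PV
  1        38.75        36.3338        36.3338
  2        38.75        34.0683        68.1365
  3        38.75        31.9440        95.8320
  4        38.75        29.9522       119.8087
  5        38.75        28.0845       140.4227
  6        38.75        26.3334       158.0003
  7        38.75        24.6914       172.8398
  8       538.75       321.8848     2,575.0780
  Σ                    533.2923     3,366.4518
P = 533.2923; Macaulay duration = 3,366.4518 / 533.2923 = 6.31258 years.
Modified duration = D_Mac / (1 + y) = 6.31258 / 1.0665 = 5.91897 years.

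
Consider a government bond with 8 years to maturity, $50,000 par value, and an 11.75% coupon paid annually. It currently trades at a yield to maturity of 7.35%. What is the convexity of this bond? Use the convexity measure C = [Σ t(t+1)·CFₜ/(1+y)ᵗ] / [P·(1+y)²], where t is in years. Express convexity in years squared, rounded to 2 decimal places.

With y = 0.0735:
  t   CF        PV=CF/(1+0.0735)^t    t·PV        t(t+1)·PV
  1     5,875.00     5,472.7527     5,472.7527      10,945.5054
  2     5,875.00     5,098.0463    10,196.0926      30,588.2777
  3     5,875.00     4,748.9951    14,246.9854      56,987.9416
  4     5,875.00     4,423.8427    17,695.3708      88,476.8539
  5     5,875.00     4,120.9527    20,604.7634     123,628.5802
  6     5,875.00     3,838.8008    23,032.8049     161,229.6342
  7     5,875.00     3,575.9672    25,031.7706     200,254.1645
  8    55,875.00    31,681.1652   253,449.3215   2,281,043.8936
  Σ                 62,960.5227   369,729.8618   2,953,154.8512
P = 62,960.5227.
Convexity = Σ t(t+1)·PV / [P·(1+y)²] = 2,953,154.8512 / (62,960.5227 × 1.152402) = 40.70182.

40.70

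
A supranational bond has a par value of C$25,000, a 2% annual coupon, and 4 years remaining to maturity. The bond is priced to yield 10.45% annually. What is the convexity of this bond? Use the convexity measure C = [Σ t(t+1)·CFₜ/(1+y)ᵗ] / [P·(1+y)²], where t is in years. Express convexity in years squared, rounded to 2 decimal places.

15.64

With y = 0.1045:
  t   CF        PV=CF/(1+0.1045)^t    t·PV        t(t+1)·PV
  1       500.00       452.6935       452.6935         905.3871
  2       500.00       409.8629       819.7257       2,459.1771
  3       500.00       371.0845     1,113.2536       4,453.0143
  4    25,500.00    17,134.7313    68,538.9254     342,694.6270
  Σ                 18,368.3723    70,924.5982     350,512.2055
P = 18,368.3723.
Convexity = Σ t(t+1)·PV / [P·(1+y)²] = 350,512.2055 / (18,368.3723 × 1.219920) = 15.64232.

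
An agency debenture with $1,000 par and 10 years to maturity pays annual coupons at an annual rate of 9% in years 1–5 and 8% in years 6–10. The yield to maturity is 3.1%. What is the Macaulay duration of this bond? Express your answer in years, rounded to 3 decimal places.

7.572 years

Periodic yield y = 0.031. Discount each cash flow and weight by its year:
  t   CF        PV=CF/(1+0.031)^t    t·PV
  1        90.00        87.2939        87.2939
  2        90.00        84.6691       169.3383
  3        90.00        82.1233       246.3700
  4        90.00        79.6540       318.6162
  5        90.00        77.2590       386.2951
  6        80.00        66.6098       399.6587
  7        80.00        64.6070       452.2487
  8        80.00        62.6644       501.3149
  9        80.00        60.7802       547.0216
  10    1,080.00       795.8608     7,958.6078
  Σ                  1,461.5215    11,066.7652
Price P = Σ PV = 1,461.5215.
Macaulay duration = Σ(t·PV) / P = 11,066.7652 / 1,461.5215 = 7.57209 years.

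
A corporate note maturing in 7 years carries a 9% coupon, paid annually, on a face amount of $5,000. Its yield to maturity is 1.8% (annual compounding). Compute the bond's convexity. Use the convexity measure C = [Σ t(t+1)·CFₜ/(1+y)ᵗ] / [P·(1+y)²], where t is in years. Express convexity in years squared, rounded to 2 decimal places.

With y = 0.018:
  t   CF        PV=CF/(1+0.018)^t    t·PV        t(t+1)·PV
  1       450.00       442.0432       442.0432         884.0864
  2       450.00       434.2271       868.4543       2,605.3628
  3       450.00       426.5492     1,279.6477       5,118.5910
  4       450.00       419.0071     1,676.0285       8,380.1424
  5       450.00       411.5983     2,057.9917      12,347.9505
  6       450.00       404.3206     2,425.9235      16,981.4643
  7     5,450.00     4,810.1881    33,671.3164     269,370.5316
  Σ                  7,347.9337    42,421.4054     315,688.1289
P = 7,347.9337.
Convexity = Σ t(t+1)·PV / [P·(1+y)²] = 315,688.1289 / (7,347.9337 × 1.036324) = 41.45696.

41.46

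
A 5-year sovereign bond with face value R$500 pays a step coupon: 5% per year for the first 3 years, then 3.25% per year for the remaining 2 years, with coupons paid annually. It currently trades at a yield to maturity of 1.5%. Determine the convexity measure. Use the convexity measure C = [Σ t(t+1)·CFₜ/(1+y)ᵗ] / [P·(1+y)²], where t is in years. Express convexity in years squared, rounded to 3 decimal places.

25.945

With y = 0.015:
  t   CF        PV=CF/(1+0.015)^t    t·PV        t(t+1)·PV
  1        25.00        24.6305        24.6305          49.2611
  2        25.00        24.2665        48.5331         145.5993
  3        25.00        23.9079        71.7238         286.8951
  4        16.25        15.3105        61.2420         306.2099
  5       516.25       479.2144     2,396.0720      14,376.4318
  Σ                    567.3299     2,602.2013      15,164.3971
P = 567.3299.
Convexity = Σ t(t+1)·PV / [P·(1+y)²] = 15,164.3971 / (567.3299 × 1.030225) = 25.94522.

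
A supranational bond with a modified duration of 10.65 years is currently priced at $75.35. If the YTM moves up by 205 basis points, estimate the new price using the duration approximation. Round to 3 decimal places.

Duration approximation: ΔP/P ≈ -D_mod · Δy = -10.65 × (+0.0205) = -0.218325.
New price ≈ 75.35 × (1 - 0.218325) = 58.89921125.

$58.899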